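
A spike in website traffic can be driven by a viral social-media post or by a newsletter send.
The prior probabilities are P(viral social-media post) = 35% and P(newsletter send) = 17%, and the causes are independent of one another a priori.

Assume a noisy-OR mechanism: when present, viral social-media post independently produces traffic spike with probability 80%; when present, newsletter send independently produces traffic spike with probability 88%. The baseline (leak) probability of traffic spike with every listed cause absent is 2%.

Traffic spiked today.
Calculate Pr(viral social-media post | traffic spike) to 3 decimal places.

Under noisy-OR, P(traffic spike | causes) = 1 − (1−0.02)·∏(1−qᵢ) over the active causes.
By total probability over the 4 (viral social-media post, newsletter send) configurations:
  P(traffic spike) = 0.02×0.65×0.83 + 0.8824×0.65×0.17 + 0.804×0.35×0.83 + 0.97648×0.35×0.17
        = 0.010790 + 0.097505 + 0.233562 + 0.058101 = 0.399958
Configurations with viral social-media post contribute 0.291663, so
  P(viral social-media post | traffic spike) = 0.291663 / 0.399958 ≈ 0.729

Pr(viral social-media post | traffic spike) ≈ 0.729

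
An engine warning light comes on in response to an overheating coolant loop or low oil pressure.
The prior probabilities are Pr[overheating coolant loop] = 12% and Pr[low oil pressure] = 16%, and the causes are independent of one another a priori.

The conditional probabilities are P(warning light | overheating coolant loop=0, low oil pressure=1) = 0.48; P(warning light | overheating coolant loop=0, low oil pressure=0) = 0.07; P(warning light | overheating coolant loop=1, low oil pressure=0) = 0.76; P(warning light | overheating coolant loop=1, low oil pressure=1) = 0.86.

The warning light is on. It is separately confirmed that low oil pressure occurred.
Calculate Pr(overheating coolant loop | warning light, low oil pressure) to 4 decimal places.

Sum P(warning light|·) weighted by the priors over both values of overheating coolant loop:
  P(warning light | low oil pressure) = 0.48×0.88 + 0.86×0.12
        = 0.422400 + 0.103200 = 0.525600
Configurations with overheating coolant loop contribute 0.103200, so
  P(overheating coolant loop | warning light, low oil pressure) = 0.103200 / 0.525600 ≈ 0.1963

Pr(overheating coolant loop | warning light, low oil pressure) ≈ 0.1963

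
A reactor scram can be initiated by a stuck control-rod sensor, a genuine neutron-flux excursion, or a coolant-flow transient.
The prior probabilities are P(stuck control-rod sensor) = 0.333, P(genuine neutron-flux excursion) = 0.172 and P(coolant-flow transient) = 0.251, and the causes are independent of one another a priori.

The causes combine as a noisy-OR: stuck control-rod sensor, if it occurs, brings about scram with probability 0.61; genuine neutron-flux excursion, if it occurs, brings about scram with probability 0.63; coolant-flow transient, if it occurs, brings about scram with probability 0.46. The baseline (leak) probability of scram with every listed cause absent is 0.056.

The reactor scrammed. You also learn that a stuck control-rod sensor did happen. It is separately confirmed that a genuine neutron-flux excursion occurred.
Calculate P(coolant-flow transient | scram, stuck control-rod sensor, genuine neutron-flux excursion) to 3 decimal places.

P(coolant-flow transient | scram, stuck control-rod sensor, genuine neutron-flux excursion) ≈ 0.264

Under noisy-OR, P(scram | causes) = 1 − (1−0.056)·∏(1−qᵢ) over the active causes.
P(scram | stuck control-rod sensor, genuine neutron-flux excursion) = 0.863781×0.749 + 0.926442×0.251 = 0.646972 + 0.232537 = 0.879509
Restricting to configurations with coolant-flow transient present: 0.926442×0.251 = 0.232537.
So P(coolant-flow transient | scram, stuck control-rod sensor, genuine neutron-flux excursion) = 0.232537/0.879509 ≈ 0.264.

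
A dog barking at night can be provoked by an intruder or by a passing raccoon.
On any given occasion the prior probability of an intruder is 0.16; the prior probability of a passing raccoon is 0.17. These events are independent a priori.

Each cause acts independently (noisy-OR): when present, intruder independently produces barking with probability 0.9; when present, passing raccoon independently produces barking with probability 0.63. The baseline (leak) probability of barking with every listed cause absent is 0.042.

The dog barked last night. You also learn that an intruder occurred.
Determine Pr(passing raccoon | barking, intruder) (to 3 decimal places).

Under noisy-OR, P(barking | causes) = 1 − (1−0.042)·∏(1−qᵢ) over the active causes.
Weight on passing raccoon=true, given the evidence: 0.964554×0.17 = 0.163974
Normalizer over all consistent configurations: 0.9042×0.83 + 0.964554×0.17 = 0.914460
Posterior = 0.163974 / 0.914460 ≈ 0.179

Pr(passing raccoon | barking, intruder) ≈ 0.179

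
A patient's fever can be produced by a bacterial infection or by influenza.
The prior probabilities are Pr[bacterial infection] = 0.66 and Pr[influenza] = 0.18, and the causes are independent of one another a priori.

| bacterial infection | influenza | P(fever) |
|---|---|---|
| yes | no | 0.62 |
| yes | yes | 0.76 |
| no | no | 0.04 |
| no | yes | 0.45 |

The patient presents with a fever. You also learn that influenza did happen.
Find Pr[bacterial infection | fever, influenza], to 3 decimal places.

P(fever | influenza) = 0.45·0.34 + 0.76·0.66 = 0.153000 + 0.501600 = 0.654600
Restricting to configurations with bacterial infection present: 0.76·0.66 = 0.501600.
P(bacterial infection | fever, influenza) = 0.501600 / 0.654600 ≈ 0.766

Pr[bacterial infection | fever, influenza] ≈ 0.766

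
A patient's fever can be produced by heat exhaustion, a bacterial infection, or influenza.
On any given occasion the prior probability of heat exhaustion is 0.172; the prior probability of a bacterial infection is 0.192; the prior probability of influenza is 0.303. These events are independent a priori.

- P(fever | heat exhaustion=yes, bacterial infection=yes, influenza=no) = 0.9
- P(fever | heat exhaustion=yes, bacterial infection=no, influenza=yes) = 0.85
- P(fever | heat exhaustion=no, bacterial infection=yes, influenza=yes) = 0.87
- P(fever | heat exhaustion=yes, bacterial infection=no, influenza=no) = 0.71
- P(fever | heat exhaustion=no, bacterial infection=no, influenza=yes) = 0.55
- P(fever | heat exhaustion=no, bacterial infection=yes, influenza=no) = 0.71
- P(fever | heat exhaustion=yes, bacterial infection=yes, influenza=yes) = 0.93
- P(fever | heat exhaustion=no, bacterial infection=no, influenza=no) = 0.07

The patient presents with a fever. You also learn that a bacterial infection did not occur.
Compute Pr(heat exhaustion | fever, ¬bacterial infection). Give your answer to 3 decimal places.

Enumerate the 4 (heat exhaustion, influenza) configurations and weight by the priors:
  P(fever | ¬bacterial infection) = 0.07×0.828×0.697 + 0.55×0.828×0.303 + 0.71×0.172×0.697 + 0.85×0.172×0.303
        = 0.040398 + 0.137986 + 0.085118 + 0.044299 = 0.307801
Configurations with heat exhaustion contribute 0.129417, so
  P(heat exhaustion | fever, ¬bacterial infection) = 0.129417 / 0.307801 ≈ 0.420

Pr(heat exhaustion | fever, ¬bacterial infection) ≈ 0.420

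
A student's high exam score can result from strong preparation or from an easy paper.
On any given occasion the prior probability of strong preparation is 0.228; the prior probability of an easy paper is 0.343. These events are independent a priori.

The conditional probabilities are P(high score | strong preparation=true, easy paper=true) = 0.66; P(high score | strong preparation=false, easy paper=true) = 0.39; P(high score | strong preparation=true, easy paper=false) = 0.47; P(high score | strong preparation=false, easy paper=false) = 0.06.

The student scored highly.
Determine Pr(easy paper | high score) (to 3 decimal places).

Enumerate the 4 (strong preparation, easy paper) configurations and weight by the priors:
  P(high score) = 0.06*0.772*0.657 + 0.39*0.772*0.343 + 0.47*0.228*0.657 + 0.66*0.228*0.343
        = 0.030432 + 0.103270 + 0.070404 + 0.051615 = 0.255721
Configurations with easy paper contribute 0.154885, so
  P(easy paper | high score) = 0.154885 / 0.255721 ≈ 0.606

Pr(easy paper | high score) ≈ 0.606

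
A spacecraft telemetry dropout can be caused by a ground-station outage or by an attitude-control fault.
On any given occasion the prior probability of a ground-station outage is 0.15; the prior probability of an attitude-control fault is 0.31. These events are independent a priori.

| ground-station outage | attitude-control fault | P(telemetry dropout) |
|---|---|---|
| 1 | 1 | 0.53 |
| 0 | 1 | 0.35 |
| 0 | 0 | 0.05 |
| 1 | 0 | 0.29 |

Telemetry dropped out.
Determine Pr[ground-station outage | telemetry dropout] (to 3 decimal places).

Pr[ground-station outage | telemetry dropout] ≈ 0.310

P(telemetry dropout) = 0.05·0.85·0.69 + 0.35·0.85·0.31 + 0.29·0.15·0.69 + 0.53·0.15·0.31 = 0.029325 + 0.092225 + 0.030015 + 0.024645 = 0.176210
Restricting to configurations with ground-station outage present: 0.030015 + 0.024645 = 0.054660.
Hence the posterior is 0.054660/0.176210 ≈ 0.310.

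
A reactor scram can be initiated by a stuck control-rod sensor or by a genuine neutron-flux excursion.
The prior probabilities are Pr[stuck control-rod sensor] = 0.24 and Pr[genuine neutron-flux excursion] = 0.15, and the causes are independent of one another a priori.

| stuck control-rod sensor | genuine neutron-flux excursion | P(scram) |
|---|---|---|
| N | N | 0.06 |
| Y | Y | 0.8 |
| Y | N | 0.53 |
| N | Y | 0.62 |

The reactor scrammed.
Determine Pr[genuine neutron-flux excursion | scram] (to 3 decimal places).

For the numerator, keep only genuine neutron-flux excursion=true terms: 0.070680 + 0.028800 = 0.099480
The normalizing constant is 0.06*0.76*0.85 + 0.62*0.76*0.15 + 0.53*0.24*0.85 + 0.8*0.24*0.15 = 0.246360
Posterior = 0.099480 / 0.246360 ≈ 0.404

Pr[genuine neutron-flux excursion | scram] ≈ 0.404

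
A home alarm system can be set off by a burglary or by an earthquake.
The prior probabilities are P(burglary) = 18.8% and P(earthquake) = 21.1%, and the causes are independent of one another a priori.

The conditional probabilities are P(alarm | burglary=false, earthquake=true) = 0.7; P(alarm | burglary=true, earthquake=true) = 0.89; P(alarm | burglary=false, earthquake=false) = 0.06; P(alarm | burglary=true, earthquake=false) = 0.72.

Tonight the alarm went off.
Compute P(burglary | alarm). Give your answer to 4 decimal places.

P(burglary | alarm) ≈ 0.4729

P(alarm) = 0.06·0.812·0.789 + 0.7·0.812·0.211 + 0.72·0.188·0.789 + 0.89·0.188·0.211 = 0.038440 + 0.119932 + 0.106799 + 0.035305 = 0.300476
Restricting to configurations with burglary present: 0.106799 + 0.035305 = 0.142104.
Hence the posterior is 0.142104/0.300476 ≈ 0.4729.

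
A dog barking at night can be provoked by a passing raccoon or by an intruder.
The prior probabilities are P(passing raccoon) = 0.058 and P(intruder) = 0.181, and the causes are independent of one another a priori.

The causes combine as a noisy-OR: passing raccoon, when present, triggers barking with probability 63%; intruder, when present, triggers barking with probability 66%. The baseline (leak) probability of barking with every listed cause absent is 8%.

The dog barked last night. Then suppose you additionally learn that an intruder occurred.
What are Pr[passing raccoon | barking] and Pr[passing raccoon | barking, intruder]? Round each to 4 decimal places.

Pr[passing raccoon | barking] ≈ 0.1850; Pr[passing raccoon | barking, intruder] ≈ 0.0734

Under noisy-OR, P(barking | causes) = 1 − (1−0.08)·∏(1−qᵢ) over the active causes.
By total probability over the 4 (passing raccoon, intruder) configurations:
  P(barking) = 0.08*0.942*0.819 + 0.6872*0.942*0.181 + 0.6596*0.058*0.819 + 0.884264*0.058*0.181
        = 0.061720 + 0.117169 + 0.031332 + 0.009283 = 0.219504
The terms with passing raccoon present sum to 0.040615, so
  P(passing raccoon | barking) = 0.040615 / 0.219504 ≈ 0.1850

With the extra evidence:
Weight on passing raccoon=true, given the evidence: 0.884264×0.058 = 0.051287
Denominator P(barking | intruder): 0.6872×0.942 + 0.884264×0.058 = 0.698629
Posterior = 0.051287 / 0.698629 ≈ 0.0734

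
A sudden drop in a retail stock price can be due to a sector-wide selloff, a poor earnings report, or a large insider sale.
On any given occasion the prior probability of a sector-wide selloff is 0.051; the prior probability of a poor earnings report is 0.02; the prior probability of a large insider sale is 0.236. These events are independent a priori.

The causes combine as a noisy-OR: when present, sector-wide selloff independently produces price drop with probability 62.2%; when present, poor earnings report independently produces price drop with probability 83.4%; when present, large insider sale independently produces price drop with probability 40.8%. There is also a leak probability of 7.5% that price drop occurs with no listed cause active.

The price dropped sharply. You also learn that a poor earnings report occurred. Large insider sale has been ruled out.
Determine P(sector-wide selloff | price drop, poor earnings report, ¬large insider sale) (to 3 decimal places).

Under noisy-OR, P(price drop | causes) = 1 − (1−0.075)·∏(1−qᵢ) over the active causes.
P(price drop | poor earnings report, ¬large insider sale) = 0.84645*0.949 + 0.941958*0.051 = 0.803281 + 0.048040 = 0.851321
Restricting to configurations with sector-wide selloff present: 0.941958*0.051 = 0.048040.
P(sector-wide selloff | price drop, poor earnings report, ¬large insider sale) = 0.048040 / 0.851321 ≈ 0.056

P(sector-wide selloff | price drop, poor earnings report, ¬large insider sale) ≈ 0.056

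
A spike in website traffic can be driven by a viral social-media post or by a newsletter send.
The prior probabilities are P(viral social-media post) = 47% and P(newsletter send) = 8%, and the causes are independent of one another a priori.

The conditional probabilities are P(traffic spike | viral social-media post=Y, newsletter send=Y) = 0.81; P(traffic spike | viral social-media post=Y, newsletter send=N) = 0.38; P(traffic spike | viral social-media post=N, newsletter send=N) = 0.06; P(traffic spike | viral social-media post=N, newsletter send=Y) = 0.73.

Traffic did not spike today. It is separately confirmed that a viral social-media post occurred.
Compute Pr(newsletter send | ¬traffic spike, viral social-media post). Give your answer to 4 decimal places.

P(¬traffic spike | viral social-media post) = 0.62·0.92 + 0.19·0.08 = 0.570400 + 0.015200 = 0.585600
The newsletter send-present share is 0.19·0.08 = 0.015200.
P(newsletter send | ¬traffic spike, viral social-media post) = 0.015200 / 0.585600 ≈ 0.0260

Pr(newsletter send | ¬traffic spike, viral social-media post) ≈ 0.0260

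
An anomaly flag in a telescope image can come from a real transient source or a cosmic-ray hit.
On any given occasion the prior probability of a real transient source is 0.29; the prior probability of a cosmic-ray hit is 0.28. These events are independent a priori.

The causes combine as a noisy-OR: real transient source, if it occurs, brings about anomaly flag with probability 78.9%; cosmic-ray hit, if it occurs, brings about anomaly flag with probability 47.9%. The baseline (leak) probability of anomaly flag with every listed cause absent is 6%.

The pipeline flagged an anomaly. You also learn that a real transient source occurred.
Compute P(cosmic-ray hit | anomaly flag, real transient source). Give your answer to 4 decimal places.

Under noisy-OR, P(anomaly flag | causes) = 1 − (1−0.06)·∏(1−qᵢ) over the active causes.
Enumerate both values of cosmic-ray hit and weight by the priors:
  P(anomaly flag | real transient source) = 0.80166·0.72 + 0.896665·0.28
        = 0.577195 + 0.251066 = 0.828261
The terms with cosmic-ray hit present sum to 0.251066, so
  P(cosmic-ray hit | anomaly flag, real transient source) = 0.251066 / 0.828261 ≈ 0.3031

P(cosmic-ray hit | anomaly flag, real transient source) ≈ 0.3031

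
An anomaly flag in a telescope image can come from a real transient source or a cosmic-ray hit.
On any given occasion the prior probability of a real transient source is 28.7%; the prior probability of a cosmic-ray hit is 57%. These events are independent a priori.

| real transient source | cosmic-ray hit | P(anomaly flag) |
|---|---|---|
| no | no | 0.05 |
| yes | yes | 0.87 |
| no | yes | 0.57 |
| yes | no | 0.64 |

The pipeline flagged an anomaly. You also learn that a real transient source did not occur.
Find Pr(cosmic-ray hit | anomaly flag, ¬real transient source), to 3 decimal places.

P(anomaly flag | ¬real transient source) = 0.05*0.43 + 0.57*0.57 = 0.021500 + 0.324900 = 0.346400
Restricting to configurations with cosmic-ray hit present: 0.57*0.57 = 0.324900.
So P(cosmic-ray hit | anomaly flag, ¬real transient source) = 0.324900/0.346400 ≈ 0.938.

Pr(cosmic-ray hit | anomaly flag, ¬real transient source) ≈ 0.938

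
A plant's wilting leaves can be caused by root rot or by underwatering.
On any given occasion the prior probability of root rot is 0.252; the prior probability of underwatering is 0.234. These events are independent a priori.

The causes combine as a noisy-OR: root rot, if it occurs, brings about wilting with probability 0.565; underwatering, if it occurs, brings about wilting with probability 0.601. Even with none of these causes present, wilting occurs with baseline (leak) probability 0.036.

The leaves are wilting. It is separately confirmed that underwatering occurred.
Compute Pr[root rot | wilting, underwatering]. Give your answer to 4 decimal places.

Pr[root rot | wilting, underwatering] ≈ 0.3131

Under noisy-OR, P(wilting | causes) = 1 − (1−0.036)·∏(1−qᵢ) over the active causes.
P(wilting | underwatering) = 0.615364*0.748 + 0.832683*0.252 = 0.460292 + 0.209836 = 0.670128
The root rot-present share is 0.832683*0.252 = 0.209836.
So P(root rot | wilting, underwatering) = 0.209836/0.670128 ≈ 0.3131.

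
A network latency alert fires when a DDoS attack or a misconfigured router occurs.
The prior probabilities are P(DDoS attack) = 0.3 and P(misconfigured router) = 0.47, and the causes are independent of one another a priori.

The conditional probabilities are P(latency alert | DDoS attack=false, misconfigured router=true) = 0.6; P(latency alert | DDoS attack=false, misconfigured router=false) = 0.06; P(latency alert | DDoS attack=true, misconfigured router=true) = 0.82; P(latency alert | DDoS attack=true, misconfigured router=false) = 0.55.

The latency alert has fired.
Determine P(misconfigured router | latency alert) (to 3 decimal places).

P(misconfigured router | latency alert) ≈ 0.740

Sum P(latency alert|·) weighted by the priors over the 4 (DDoS attack, misconfigured router) configurations:
  P(latency alert) = 0.06*0.7*0.53 + 0.6*0.7*0.47 + 0.55*0.3*0.53 + 0.82*0.3*0.47
        = 0.022260 + 0.197400 + 0.087450 + 0.115620 = 0.422730
The terms with misconfigured router present sum to 0.313020, so
  P(misconfigured router | latency alert) = 0.313020 / 0.422730 ≈ 0.740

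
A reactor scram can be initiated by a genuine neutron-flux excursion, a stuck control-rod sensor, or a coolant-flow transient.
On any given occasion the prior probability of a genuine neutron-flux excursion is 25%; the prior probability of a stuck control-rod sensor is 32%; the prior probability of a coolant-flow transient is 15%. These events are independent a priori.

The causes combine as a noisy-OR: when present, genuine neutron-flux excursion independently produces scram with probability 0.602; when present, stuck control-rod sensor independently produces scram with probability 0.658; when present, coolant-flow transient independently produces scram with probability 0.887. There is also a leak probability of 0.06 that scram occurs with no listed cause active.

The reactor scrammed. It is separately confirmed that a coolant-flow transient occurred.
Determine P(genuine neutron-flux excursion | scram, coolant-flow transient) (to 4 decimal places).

P(genuine neutron-flux excursion | scram, coolant-flow transient) ≈ 0.2602

Under noisy-OR, P(scram | causes) = 1 − (1−0.06)·∏(1−qᵢ) over the active causes.
Sum P(scram|·) weighted by the priors over the 4 (genuine neutron-flux excursion, stuck control-rod sensor) configurations:
  P(scram | coolant-flow transient) = 0.89378×0.75×0.68 + 0.963673×0.75×0.32 + 0.957724×0.25×0.68 + 0.985542×0.25×0.32
        = 0.455828 + 0.231282 + 0.162813 + 0.078843 = 0.928766
The terms with genuine neutron-flux excursion present sum to 0.241656, so
  P(genuine neutron-flux excursion | scram, coolant-flow transient) = 0.241656 / 0.928766 ≈ 0.2602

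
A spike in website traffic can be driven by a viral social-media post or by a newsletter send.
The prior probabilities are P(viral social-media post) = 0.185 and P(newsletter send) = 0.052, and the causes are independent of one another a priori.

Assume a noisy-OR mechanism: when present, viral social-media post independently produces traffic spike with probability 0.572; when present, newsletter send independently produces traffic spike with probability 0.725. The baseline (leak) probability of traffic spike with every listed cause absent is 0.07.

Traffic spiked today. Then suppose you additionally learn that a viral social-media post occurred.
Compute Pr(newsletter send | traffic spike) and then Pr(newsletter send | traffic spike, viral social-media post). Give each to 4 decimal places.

Under noisy-OR, P(traffic spike | causes) = 1 − (1−0.07)·∏(1−qᵢ) over the active causes.
Weight on newsletter send=true, given the evidence: 0.031541 + 0.008567 = 0.040108
The normalizing constant is 0.07×0.815×0.948 + 0.74425×0.815×0.052 + 0.60196×0.185×0.948 + 0.890539×0.185×0.052 = 0.199763
Posterior = 0.040108 / 0.199763 ≈ 0.2008

Now condition on the additional information:
P(traffic spike | viral social-media post) = 0.60196×0.948 + 0.890539×0.052 = 0.570658 + 0.046308 = 0.616966
The newsletter send-present share is 0.890539×0.052 = 0.046308.
P(newsletter send | traffic spike, viral social-media post) = 0.046308 / 0.616966 ≈ 0.0751

Pr(newsletter send | traffic spike) ≈ 0.2008; Pr(newsletter send | traffic spike, viral social-media post) ≈ 0.0751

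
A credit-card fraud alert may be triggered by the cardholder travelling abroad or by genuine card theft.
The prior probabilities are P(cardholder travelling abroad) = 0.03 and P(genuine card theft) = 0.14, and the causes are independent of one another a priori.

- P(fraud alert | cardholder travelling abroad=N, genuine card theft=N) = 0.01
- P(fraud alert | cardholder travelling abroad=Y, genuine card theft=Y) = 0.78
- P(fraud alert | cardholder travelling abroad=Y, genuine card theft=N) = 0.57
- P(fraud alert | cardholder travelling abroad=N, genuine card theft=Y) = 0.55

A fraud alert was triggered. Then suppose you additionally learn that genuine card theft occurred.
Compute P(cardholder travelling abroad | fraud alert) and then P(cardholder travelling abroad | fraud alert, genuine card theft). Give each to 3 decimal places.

P(cardholder travelling abroad | fraud alert) ≈ 0.178; P(cardholder travelling abroad | fraud alert, genuine card theft) ≈ 0.042

P(fraud alert) = 0.01*0.97*0.86 + 0.55*0.97*0.14 + 0.57*0.03*0.86 + 0.78*0.03*0.14 = 0.008342 + 0.074690 + 0.014706 + 0.003276 = 0.101014
Restricting to configurations with cardholder travelling abroad present: 0.014706 + 0.003276 = 0.017982.
P(cardholder travelling abroad | fraud alert) = 0.017982 / 0.101014 ≈ 0.178

Now condition on the additional information:
By total probability over both values of cardholder travelling abroad:
  P(fraud alert | genuine card theft) = 0.55·0.97 + 0.78·0.03
        = 0.533500 + 0.023400 = 0.556900
The terms with cardholder travelling abroad present sum to 0.023400, so
  P(cardholder travelling abroad | fraud alert, genuine card theft) = 0.023400 / 0.556900 ≈ 0.042
This is intercausal reasoning (explaining away): once genuine card theft accounts for the fraud alert, cardholder travelling abroad becomes less likely.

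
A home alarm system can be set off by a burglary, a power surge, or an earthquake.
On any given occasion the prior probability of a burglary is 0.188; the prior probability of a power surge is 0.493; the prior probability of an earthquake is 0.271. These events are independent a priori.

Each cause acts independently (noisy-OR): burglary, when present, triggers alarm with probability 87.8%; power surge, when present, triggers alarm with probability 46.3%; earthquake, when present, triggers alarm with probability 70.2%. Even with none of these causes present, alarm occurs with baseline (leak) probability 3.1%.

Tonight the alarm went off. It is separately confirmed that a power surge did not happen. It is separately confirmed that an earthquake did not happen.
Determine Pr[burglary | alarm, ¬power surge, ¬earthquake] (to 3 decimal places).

Under noisy-OR, P(alarm | causes) = 1 − (1−0.031)·∏(1−qᵢ) over the active causes.
P(alarm | ¬power surge, ¬earthquake) = 0.031*0.812 + 0.881782*0.188 = 0.025172 + 0.165775 = 0.190947
The burglary-present share is 0.881782*0.188 = 0.165775.
So P(burglary | alarm, ¬power surge, ¬earthquake) = 0.165775/0.190947 ≈ 0.868.

Pr[burglary | alarm, ¬power surge, ¬earthquake] ≈ 0.868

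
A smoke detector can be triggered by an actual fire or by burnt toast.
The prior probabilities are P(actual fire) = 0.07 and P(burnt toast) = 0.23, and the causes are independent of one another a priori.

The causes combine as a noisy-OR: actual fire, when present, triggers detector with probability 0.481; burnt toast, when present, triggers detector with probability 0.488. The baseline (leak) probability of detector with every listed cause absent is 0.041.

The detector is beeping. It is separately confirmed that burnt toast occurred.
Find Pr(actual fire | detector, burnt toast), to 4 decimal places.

Under noisy-OR, P(detector | causes) = 1 − (1−0.041)·∏(1−qᵢ) over the active causes.
Sum P(detector|·) weighted by the priors over both values of actual fire:
  P(detector | burnt toast) = 0.508992*0.93 + 0.745167*0.07
        = 0.473363 + 0.052162 = 0.525525
Configurations with actual fire contribute 0.052162, so
  P(actual fire | detector, burnt toast) = 0.052162 / 0.525525 ≈ 0.0993

Pr(actual fire | detector, burnt toast) ≈ 0.0993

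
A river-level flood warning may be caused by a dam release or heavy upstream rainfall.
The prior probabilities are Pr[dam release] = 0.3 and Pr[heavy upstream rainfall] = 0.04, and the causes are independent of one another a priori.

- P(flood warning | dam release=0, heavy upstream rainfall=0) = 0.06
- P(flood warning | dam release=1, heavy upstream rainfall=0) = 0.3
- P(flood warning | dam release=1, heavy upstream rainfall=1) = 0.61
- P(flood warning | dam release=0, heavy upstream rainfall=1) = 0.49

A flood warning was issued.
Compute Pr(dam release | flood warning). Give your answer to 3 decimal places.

P(flood warning) = 0.06·0.7·0.96 + 0.49·0.7·0.04 + 0.3·0.3·0.96 + 0.61·0.3·0.04 = 0.040320 + 0.013720 + 0.086400 + 0.007320 = 0.147760
Of this, 0.093720 comes from 0.086400 + 0.007320 (the dam release=true cases).
P(dam release | flood warning) = 0.093720 / 0.147760 ≈ 0.634

Pr(dam release | flood warning) ≈ 0.634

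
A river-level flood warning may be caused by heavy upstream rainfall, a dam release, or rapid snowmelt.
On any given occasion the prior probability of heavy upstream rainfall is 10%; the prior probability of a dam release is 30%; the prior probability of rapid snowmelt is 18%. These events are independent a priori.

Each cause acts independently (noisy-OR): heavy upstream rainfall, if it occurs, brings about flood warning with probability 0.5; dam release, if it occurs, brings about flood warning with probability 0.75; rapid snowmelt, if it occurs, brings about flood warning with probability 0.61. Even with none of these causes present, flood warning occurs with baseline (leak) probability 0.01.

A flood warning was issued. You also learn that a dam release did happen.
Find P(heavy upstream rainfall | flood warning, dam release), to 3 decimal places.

Under noisy-OR, P(flood warning | causes) = 1 − (1−0.01)·∏(1−qᵢ) over the active causes.
Numerator (weight on configurations with heavy upstream rainfall): 0.071852 + 0.017131 = 0.088983
The normalizing constant is 0.7525·0.9·0.82 + 0.903475·0.9·0.18 + 0.87625·0.1·0.82 + 0.951738·0.1·0.18 = 0.790691
P(heavy upstream rainfall | flood warning, dam release) = 0.088983/0.790691 ≈ 0.113

P(heavy upstream rainfall | flood warning, dam release) ≈ 0.113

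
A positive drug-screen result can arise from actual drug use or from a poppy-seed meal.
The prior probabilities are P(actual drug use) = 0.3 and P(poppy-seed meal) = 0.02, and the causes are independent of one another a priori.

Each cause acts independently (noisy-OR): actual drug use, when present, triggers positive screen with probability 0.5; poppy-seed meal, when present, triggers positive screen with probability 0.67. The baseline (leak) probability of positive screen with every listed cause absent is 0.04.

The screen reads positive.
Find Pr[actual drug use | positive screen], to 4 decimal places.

Pr[actual drug use | positive screen] ≈ 0.8102

Under noisy-OR, P(positive screen | causes) = 1 − (1−0.04)·∏(1−qᵢ) over the active causes.
Weight on actual drug use=true, given the evidence: 0.152880 + 0.005050 = 0.157930
Normalizer over all consistent configurations: 0.04*0.7*0.98 + 0.6832*0.7*0.02 + 0.52*0.3*0.98 + 0.8416*0.3*0.02 = 0.194935
P(actual drug use | positive screen) = 0.157930/0.194935 ≈ 0.8102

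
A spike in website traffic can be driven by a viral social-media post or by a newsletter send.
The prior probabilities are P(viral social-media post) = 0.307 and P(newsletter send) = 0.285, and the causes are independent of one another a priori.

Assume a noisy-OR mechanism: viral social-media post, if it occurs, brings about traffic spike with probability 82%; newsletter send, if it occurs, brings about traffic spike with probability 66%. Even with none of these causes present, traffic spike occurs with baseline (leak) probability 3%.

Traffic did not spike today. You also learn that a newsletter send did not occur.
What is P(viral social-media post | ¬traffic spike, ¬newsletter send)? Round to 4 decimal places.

P(viral social-media post | ¬traffic spike, ¬newsletter send) ≈ 0.0739

Under noisy-OR, P(traffic spike | causes) = 1 − (1−0.03)·∏(1−qᵢ) over the active causes.
Enumerate both values of viral social-media post and weight by the priors:
  P(¬traffic spike | ¬newsletter send) = 0.97×0.693 + 0.1746×0.307
        = 0.672210 + 0.053602 = 0.725812
Configurations with viral social-media post contribute 0.053602, so
  P(viral social-media post | ¬traffic spike, ¬newsletter send) = 0.053602 / 0.725812 ≈ 0.0739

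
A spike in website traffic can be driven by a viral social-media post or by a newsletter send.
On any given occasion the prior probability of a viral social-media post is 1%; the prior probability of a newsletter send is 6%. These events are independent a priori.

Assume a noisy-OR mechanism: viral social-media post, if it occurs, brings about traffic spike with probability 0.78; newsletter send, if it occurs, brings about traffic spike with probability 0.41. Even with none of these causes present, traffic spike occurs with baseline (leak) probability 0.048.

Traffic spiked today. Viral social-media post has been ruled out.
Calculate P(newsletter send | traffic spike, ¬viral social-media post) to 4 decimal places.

Under noisy-OR, P(traffic spike | causes) = 1 − (1−0.048)·∏(1−qᵢ) over the active causes.
Enumerate both values of newsletter send and weight by the priors:
  P(traffic spike | ¬viral social-media post) = 0.048×0.94 + 0.43832×0.06
        = 0.045120 + 0.026299 = 0.071419
Configurations with newsletter send contribute 0.026299, so
  P(newsletter send | traffic spike, ¬viral social-media post) = 0.026299 / 0.071419 ≈ 0.3682

P(newsletter send | traffic spike, ¬viral social-media post) ≈ 0.3682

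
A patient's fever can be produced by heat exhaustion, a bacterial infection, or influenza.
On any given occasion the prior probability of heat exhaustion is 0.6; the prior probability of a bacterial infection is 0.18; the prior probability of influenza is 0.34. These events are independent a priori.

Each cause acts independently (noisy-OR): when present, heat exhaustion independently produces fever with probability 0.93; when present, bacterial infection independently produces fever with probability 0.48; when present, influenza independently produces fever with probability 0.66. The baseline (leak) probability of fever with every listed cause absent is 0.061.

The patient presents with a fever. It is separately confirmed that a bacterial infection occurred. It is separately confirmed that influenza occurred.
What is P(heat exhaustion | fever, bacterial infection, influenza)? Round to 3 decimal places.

P(heat exhaustion | fever, bacterial infection, influenza) ≈ 0.640

Under noisy-OR, P(fever | causes) = 1 − (1−0.061)·∏(1−qᵢ) over the active causes.
For the numerator, keep only heat exhaustion=true terms: 0.988379*0.6 = 0.593027
Denominator P(fever | bacterial infection, influenza): 0.833985*0.4 + 0.988379*0.6 = 0.926621
Posterior = 0.593027 / 0.926621 ≈ 0.640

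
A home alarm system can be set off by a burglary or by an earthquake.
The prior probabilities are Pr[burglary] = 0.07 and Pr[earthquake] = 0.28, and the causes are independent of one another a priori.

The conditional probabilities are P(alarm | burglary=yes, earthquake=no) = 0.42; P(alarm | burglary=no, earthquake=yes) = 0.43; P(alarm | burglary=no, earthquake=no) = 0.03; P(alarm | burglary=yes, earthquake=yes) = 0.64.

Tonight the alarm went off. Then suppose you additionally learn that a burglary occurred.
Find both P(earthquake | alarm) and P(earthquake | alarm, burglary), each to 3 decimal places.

Enumerate the 4 (burglary, earthquake) configurations and weight by the priors:
  P(alarm) = 0.03*0.93*0.72 + 0.43*0.93*0.28 + 0.42*0.07*0.72 + 0.64*0.07*0.28
        = 0.020088 + 0.111972 + 0.021168 + 0.012544 = 0.165772
Configurations with earthquake contribute 0.124516, so
  P(earthquake | alarm) = 0.124516 / 0.165772 ≈ 0.751

Now also conditioning on burglary=true:
Sum P(alarm|·) weighted by the priors over both values of earthquake:
  P(alarm | burglary) = 0.42×0.72 + 0.64×0.28
        = 0.302400 + 0.179200 = 0.481600
The terms with earthquake present sum to 0.179200, so
  P(earthquake | alarm, burglary) = 0.179200 / 0.481600 ≈ 0.372
Conditioning on burglary lowers the posterior on earthquake: the classic explaining-away effect in a common-effect structure.

P(earthquake | alarm) ≈ 0.751; P(earthquake | alarm, burglary) ≈ 0.372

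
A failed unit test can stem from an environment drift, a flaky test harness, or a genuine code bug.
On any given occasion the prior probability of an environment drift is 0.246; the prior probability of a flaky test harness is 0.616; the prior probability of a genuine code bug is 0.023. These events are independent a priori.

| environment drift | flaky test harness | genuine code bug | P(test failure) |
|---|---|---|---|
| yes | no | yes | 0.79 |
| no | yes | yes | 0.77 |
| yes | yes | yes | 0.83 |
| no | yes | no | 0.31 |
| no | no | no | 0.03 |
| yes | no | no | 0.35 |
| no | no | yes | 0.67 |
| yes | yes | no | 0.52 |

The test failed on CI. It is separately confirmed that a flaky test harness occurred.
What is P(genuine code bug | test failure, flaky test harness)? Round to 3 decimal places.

P(genuine code bug | test failure, flaky test harness) ≈ 0.049

Sum P(test failure|·) weighted by the priors over the 4 (environment drift, genuine code bug) configurations:
  P(test failure | flaky test harness) = 0.31·0.754·0.977 + 0.77·0.754·0.023 + 0.52·0.246·0.977 + 0.83·0.246·0.023
        = 0.228364 + 0.013353 + 0.124978 + 0.004696 = 0.371391
Keeping only the genuine code bug-present terms gives 0.018049, so
  P(genuine code bug | test failure, flaky test harness) = 0.018049 / 0.371391 ≈ 0.049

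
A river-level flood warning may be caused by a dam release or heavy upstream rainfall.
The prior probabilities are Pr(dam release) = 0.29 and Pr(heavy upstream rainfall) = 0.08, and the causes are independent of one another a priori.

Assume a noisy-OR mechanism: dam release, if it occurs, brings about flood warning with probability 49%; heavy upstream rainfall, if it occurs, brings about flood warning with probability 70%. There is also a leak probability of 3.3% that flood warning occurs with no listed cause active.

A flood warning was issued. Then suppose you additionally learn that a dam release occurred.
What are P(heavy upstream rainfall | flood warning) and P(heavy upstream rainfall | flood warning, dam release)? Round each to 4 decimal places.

Under noisy-OR, P(flood warning | causes) = 1 − (1−0.033)·∏(1−qᵢ) over the active causes.
Numerator (weight on configurations with heavy upstream rainfall): 0.040322 + 0.019768 = 0.060090
Denominator P(flood warning): 0.033·0.71·0.92 + 0.7099·0.71·0.08 + 0.50683·0.29·0.92 + 0.852049·0.29·0.08 = 0.216868
P(heavy upstream rainfall | flood warning) = 0.060090/0.216868 ≈ 0.2771

Now also conditioning on dam release=true:
Sum P(flood warning|·) weighted by the priors over both values of heavy upstream rainfall:
  P(flood warning | dam release) = 0.50683×0.92 + 0.852049×0.08
        = 0.466284 + 0.068164 = 0.534448
The terms with heavy upstream rainfall present sum to 0.068164, so
  P(heavy upstream rainfall | flood warning, dam release) = 0.068164 / 0.534448 ≈ 0.1275
— dam release explains away the evidence for heavy upstream rainfall.

P(heavy upstream rainfall | flood warning) ≈ 0.2771; P(heavy upstream rainfall | flood warning, dam release) ≈ 0.1275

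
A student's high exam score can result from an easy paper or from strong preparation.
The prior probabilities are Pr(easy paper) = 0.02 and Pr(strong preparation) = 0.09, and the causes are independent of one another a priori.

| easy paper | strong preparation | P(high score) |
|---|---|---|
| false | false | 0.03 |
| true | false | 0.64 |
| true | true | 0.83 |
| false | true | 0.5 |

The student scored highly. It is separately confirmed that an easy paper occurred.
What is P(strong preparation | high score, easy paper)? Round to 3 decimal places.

P(high score | easy paper) = 0.64×0.91 + 0.83×0.09 = 0.582400 + 0.074700 = 0.657100
Of this, 0.074700 comes from 0.83×0.09 (the strong preparation=true cases).
Hence the posterior is 0.074700/0.657100 ≈ 0.114.

P(strong preparation | high score, easy paper) ≈ 0.114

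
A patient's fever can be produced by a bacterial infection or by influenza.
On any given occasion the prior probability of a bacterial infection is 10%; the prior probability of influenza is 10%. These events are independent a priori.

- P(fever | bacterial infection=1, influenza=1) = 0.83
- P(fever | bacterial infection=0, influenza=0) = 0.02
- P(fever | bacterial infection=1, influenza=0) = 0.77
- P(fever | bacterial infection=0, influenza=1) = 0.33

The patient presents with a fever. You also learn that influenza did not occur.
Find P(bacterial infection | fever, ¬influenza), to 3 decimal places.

By total probability over both values of bacterial infection:
  P(fever | ¬influenza) = 0.02*0.9 + 0.77*0.1
        = 0.018000 + 0.077000 = 0.095000
Keeping only the bacterial infection-present terms gives 0.077000, so
  P(bacterial infection | fever, ¬influenza) = 0.077000 / 0.095000 ≈ 0.811

P(bacterial infection | fever, ¬influenza) ≈ 0.811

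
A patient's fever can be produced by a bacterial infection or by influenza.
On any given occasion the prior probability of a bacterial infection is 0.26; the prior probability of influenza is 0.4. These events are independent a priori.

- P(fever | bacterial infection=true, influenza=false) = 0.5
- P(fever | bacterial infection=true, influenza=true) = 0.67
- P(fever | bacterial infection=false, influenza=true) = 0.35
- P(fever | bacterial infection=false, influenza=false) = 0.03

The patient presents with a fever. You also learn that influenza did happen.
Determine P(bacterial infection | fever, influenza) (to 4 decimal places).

P(bacterial infection | fever, influenza) ≈ 0.4021

P(fever | influenza) = 0.35×0.74 + 0.67×0.26 = 0.259000 + 0.174200 = 0.433200
The bacterial infection-present share is 0.67×0.26 = 0.174200.
P(bacterial infection | fever, influenza) = 0.174200 / 0.433200 ≈ 0.4021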